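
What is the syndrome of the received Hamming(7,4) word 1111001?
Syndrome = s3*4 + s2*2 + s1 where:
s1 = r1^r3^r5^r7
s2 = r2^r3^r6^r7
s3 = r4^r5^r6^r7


s1=1, s2=1, s3=0

Syndrome = 3 (error at position 3)


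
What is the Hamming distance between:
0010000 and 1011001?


XOR: 1001001
Count of 1s: 3

3


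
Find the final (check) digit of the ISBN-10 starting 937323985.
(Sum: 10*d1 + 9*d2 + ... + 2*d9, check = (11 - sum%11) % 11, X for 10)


Weighted sum: 291
291 mod 11 = 5

Check digit: 6


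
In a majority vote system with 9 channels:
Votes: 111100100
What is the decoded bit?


Ones: 5 out of 9
Threshold: 5

1 (5/9 voted 1)


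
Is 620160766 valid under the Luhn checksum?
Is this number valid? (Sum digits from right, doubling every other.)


Luhn sum = 34
34 mod 10 = 4

Invalid (Luhn sum mod 10 = 4)


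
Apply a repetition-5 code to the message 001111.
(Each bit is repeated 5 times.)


Each bit -> 5 copies

000000000011111111111111111111


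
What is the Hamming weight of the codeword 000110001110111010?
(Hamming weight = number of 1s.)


Counting 1s in 000110001110111010

9


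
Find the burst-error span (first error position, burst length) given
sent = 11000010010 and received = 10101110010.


XOR: 01101100000

Burst at position 1, length 5


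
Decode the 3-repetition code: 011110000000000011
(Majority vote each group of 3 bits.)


Groups: 011, 110, 000, 000, 000, 011
Majority votes: 110001

110001


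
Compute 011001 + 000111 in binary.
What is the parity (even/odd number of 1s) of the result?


011001 = 25
000111 = 7
Sum = 32 = 100000
1s count = 1

odd parity (1 ones in 100000)


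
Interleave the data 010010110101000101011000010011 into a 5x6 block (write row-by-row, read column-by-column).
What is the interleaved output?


Matrix:
  010010
  110101
  000101
  011000
  010011
Read columns: 010001101100010011001000101101

010001101100010011001000101101


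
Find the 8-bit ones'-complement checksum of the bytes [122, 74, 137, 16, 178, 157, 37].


Sum = 721 mod 256 = 209
Complement = 46

46


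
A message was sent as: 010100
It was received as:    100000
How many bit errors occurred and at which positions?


XOR: 110100

3 error(s) at position(s): 0, 1, 3


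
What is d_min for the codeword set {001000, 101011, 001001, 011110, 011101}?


Comparing all pairs, minimum distance: 1
Can detect 0 errors, correct 0 errors

1


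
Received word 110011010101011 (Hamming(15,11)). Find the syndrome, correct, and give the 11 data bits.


Syndrome = 15: error at position 15

Data: 01100101010 (corrected bit 15)


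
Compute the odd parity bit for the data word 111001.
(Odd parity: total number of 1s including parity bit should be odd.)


Number of 1s in data: 4
Parity bit: 1

1


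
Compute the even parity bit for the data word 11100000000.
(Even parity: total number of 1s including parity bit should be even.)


Number of 1s in data: 3
Parity bit: 1

1


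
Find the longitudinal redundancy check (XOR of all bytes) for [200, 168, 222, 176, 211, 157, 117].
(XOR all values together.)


XOR chain: 200 ^ 168 ^ 222 ^ 176 ^ 211 ^ 157 ^ 117 = 53

53


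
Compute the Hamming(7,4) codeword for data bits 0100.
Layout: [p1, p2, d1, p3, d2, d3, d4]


Parity bits: p1=1, p2=0, p3=1

1001100


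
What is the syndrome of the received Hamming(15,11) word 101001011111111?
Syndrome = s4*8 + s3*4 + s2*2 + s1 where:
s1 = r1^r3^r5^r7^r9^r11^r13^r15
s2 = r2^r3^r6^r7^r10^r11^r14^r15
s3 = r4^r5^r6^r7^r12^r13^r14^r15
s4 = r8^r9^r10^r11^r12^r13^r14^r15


s1=0, s2=0, s3=1, s4=0

Syndrome = 4 (error at position 4)


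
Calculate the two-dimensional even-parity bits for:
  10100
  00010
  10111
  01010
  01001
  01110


Row parities: 010001
Column parities: 01100

Row P: 010001, Col P: 01100, Corner: 0


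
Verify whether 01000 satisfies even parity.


Number of 1s: 1

No, parity error (1 ones)


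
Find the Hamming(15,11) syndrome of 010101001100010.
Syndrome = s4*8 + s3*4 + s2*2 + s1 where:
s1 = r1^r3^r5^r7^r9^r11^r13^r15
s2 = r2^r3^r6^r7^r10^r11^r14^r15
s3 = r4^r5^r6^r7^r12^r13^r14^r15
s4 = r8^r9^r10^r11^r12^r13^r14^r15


s1=1, s2=0, s3=1, s4=1

Syndrome = 13 (error at position 13)


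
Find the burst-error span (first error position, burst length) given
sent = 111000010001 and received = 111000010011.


XOR: 000000000010

Burst at position 10, length 1


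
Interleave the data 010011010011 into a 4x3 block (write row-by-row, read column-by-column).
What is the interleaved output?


Matrix:
  010
  011
  010
  011
Read columns: 000011110101

000011110101


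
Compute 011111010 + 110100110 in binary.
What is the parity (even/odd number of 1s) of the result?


011111010 = 250
110100110 = 422
Sum = 672 = 1010100000
1s count = 3

odd parity (3 ones in 1010100000)


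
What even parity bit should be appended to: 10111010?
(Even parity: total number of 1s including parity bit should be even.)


Number of 1s in data: 5
Parity bit: 1

1


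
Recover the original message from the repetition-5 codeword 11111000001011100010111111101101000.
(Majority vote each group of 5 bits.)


Groups: 11111, 00000, 10111, 00010, 11111, 11011, 01000
Majority votes: 1010110

1010110


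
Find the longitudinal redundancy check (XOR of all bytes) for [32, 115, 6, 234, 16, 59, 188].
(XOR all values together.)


XOR chain: 32 ^ 115 ^ 6 ^ 234 ^ 16 ^ 59 ^ 188 = 40

40


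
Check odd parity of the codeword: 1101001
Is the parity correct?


Number of 1s: 4

No, parity error (4 ones)


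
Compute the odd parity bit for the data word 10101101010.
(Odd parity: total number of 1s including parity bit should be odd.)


Number of 1s in data: 6
Parity bit: 1

1


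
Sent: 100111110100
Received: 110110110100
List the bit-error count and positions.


XOR: 010001000000

2 error(s) at position(s): 1, 5


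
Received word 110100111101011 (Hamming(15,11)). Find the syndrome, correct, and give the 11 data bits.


Syndrome = 6: error at position 6

Data: 00111101011 (corrected bit 6)


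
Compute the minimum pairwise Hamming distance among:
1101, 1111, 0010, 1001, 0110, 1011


Comparing all pairs, minimum distance: 1
Can detect 0 errors, correct 0 errors

1


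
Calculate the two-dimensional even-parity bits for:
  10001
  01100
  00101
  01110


Row parities: 0001
Column parities: 10110

Row P: 0001, Col P: 10110, Corner: 1


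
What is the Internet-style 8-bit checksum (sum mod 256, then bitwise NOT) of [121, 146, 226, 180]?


Sum = 673 mod 256 = 161
Complement = 94

94


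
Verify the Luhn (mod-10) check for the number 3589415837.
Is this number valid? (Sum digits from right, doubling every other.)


Luhn sum = 58
58 mod 10 = 8

Invalid (Luhn sum mod 10 = 8)


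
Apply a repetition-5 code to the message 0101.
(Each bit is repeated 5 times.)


Each bit -> 5 copies

00000111110000011111


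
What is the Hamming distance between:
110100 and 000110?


XOR: 110010
Count of 1s: 3

3


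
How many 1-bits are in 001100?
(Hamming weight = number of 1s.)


Counting 1s in 001100

2


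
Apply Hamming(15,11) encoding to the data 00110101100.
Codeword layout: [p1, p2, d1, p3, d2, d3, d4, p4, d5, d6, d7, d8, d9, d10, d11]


Parity bits: p1=0, p2=1, p3=0, p4=1

010001110101100


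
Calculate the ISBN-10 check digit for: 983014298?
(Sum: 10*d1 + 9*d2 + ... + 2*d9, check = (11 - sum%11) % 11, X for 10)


Weighted sum: 263
263 mod 11 = 10

Check digit: 1


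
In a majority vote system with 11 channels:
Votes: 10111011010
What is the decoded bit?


Ones: 7 out of 11
Threshold: 6

1 (7/11 voted 1)


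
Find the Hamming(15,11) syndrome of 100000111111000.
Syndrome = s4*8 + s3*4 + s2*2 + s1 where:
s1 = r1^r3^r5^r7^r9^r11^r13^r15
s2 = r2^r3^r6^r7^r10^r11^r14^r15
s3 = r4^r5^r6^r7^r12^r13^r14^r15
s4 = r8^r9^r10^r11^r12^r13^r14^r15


s1=0, s2=1, s3=0, s4=1

Syndrome = 10 (error at position 10)


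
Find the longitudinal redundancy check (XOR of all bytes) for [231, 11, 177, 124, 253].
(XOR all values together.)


XOR chain: 231 ^ 11 ^ 177 ^ 124 ^ 253 = 220

220


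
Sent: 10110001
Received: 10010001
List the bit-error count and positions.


XOR: 00100000

1 error(s) at position(s): 2


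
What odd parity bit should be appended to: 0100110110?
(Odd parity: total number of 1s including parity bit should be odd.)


Number of 1s in data: 5
Parity bit: 0

0


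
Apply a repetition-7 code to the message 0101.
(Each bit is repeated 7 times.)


Each bit -> 7 copies

0000000111111100000001111111


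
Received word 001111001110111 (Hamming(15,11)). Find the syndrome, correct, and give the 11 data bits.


Syndrome = 0: no error detected

Data: 11101110111 (no errors)


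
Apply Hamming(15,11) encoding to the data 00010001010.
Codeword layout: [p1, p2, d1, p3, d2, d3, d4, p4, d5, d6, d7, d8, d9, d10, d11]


Parity bits: p1=1, p2=0, p3=1, p4=0

100100100001010


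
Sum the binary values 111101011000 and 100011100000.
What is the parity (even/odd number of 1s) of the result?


111101011000 = 3928
100011100000 = 2272
Sum = 6200 = 1100000111000
1s count = 5

odd parity (5 ones in 1100000111000)


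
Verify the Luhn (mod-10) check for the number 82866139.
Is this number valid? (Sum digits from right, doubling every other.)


Luhn sum = 41
41 mod 10 = 1

Invalid (Luhn sum mod 10 = 1)


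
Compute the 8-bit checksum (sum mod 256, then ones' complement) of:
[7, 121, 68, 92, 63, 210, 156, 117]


Sum = 834 mod 256 = 66
Complement = 189

189


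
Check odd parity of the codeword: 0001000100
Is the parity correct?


Number of 1s: 2

No, parity error (2 ones)


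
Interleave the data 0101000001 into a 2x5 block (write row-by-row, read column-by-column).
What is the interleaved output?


Matrix:
  01010
  00001
Read columns: 0010001001

0010001001


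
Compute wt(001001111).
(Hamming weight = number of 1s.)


Counting 1s in 001001111

5


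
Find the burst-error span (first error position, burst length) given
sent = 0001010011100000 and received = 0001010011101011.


XOR: 0000000000001011

Burst at position 12, length 4


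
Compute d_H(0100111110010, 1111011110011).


XOR: 1011100000001
Count of 1s: 5

5


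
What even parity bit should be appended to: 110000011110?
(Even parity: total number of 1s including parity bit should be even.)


Number of 1s in data: 6
Parity bit: 0

0


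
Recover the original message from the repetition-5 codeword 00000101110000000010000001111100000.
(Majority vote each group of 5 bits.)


Groups: 00000, 10111, 00000, 00010, 00000, 11111, 00000
Majority votes: 0100010

0100010


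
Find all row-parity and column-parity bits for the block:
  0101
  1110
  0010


Row parities: 011
Column parities: 1001

Row P: 011, Col P: 1001, Corner: 0


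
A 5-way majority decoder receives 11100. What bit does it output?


Ones: 3 out of 5
Threshold: 3

1 (3/5 voted 1)


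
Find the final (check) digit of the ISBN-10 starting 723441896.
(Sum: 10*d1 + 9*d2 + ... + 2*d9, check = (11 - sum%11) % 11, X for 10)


Weighted sum: 240
240 mod 11 = 9

Check digit: 2


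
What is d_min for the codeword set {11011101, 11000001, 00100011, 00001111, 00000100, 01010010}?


Comparing all pairs, minimum distance: 3
Can detect 2 errors, correct 1 errors

3


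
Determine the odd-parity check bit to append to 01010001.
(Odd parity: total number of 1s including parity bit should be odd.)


Number of 1s in data: 3
Parity bit: 0

0


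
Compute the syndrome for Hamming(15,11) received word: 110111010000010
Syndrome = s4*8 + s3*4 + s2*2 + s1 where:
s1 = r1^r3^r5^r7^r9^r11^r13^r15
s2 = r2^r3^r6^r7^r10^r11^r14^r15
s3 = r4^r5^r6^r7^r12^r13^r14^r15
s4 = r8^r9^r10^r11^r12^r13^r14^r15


s1=0, s2=1, s3=0, s4=0

Syndrome = 2 (error at position 2)


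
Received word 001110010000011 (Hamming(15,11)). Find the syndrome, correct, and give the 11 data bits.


Syndrome = 11: error at position 11

Data: 11000010011 (corrected bit 11)


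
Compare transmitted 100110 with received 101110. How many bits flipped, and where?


XOR: 001000

1 error(s) at position(s): 2


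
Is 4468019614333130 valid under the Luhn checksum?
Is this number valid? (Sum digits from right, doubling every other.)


Luhn sum = 67
67 mod 10 = 7

Invalid (Luhn sum mod 10 = 7)


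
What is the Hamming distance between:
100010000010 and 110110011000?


XOR: 010100011010
Count of 1s: 5

5


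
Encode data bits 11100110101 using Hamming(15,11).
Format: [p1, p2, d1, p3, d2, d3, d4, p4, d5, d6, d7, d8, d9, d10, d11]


Parity bits: p1=1, p2=1, p3=0, p4=0

111011000110101


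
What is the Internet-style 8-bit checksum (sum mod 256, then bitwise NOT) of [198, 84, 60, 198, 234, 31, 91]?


Sum = 896 mod 256 = 128
Complement = 127

127


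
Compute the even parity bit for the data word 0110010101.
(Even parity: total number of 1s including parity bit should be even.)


Number of 1s in data: 5
Parity bit: 1

1


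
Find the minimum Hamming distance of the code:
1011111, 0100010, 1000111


Comparing all pairs, minimum distance: 2
Can detect 1 errors, correct 0 errors

2


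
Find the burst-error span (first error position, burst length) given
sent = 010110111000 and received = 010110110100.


XOR: 000000001100

Burst at position 8, length 2


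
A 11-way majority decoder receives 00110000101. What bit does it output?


Ones: 4 out of 11
Threshold: 6

0 (4/11 voted 1)


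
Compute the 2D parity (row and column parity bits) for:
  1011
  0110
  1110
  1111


Row parities: 1010
Column parities: 1100

Row P: 1010, Col P: 1100, Corner: 0


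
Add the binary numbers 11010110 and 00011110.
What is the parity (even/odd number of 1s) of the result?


11010110 = 214
00011110 = 30
Sum = 244 = 11110100
1s count = 5

odd parity (5 ones in 11110100)


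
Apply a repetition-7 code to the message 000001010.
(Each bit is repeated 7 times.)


Each bit -> 7 copies

000000000000000000000000000000000001111111000000011111110000000


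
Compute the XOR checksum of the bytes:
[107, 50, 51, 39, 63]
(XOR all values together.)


XOR chain: 107 ^ 50 ^ 51 ^ 39 ^ 63 = 114

114


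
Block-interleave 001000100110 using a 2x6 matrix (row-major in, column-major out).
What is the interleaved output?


Matrix:
  001000
  100110
Read columns: 010010010100

010010010100


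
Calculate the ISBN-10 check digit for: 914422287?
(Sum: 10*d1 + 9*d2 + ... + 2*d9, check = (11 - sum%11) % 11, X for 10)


Weighted sum: 227
227 mod 11 = 7

Check digit: 4


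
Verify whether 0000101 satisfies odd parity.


Number of 1s: 2

No, parity error (2 ones)


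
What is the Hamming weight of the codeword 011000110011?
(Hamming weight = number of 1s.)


Counting 1s in 011000110011

6


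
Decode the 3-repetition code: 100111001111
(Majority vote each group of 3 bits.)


Groups: 100, 111, 001, 111
Majority votes: 0101

0101


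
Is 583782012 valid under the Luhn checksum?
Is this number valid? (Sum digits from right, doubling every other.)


Luhn sum = 36
36 mod 10 = 6

Invalid (Luhn sum mod 10 = 6)


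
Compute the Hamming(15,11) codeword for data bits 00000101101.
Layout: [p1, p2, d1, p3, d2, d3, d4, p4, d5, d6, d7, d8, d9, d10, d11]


Parity bits: p1=0, p2=0, p3=1, p4=0

000100000101101


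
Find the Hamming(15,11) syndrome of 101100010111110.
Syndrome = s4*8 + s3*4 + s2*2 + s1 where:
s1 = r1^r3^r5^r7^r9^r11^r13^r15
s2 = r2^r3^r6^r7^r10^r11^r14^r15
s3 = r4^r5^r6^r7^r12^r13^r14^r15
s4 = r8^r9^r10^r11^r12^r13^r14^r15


s1=0, s2=0, s3=0, s4=0

Syndrome = 0 (no error)


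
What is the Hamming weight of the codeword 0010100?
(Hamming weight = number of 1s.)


Counting 1s in 0010100

2


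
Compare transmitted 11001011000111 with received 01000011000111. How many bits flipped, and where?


XOR: 10001000000000

2 error(s) at position(s): 0, 4


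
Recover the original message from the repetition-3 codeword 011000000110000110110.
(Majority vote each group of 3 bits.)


Groups: 011, 000, 000, 110, 000, 110, 110
Majority votes: 1001011

1001011


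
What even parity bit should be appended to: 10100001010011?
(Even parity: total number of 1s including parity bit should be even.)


Number of 1s in data: 6
Parity bit: 0

0


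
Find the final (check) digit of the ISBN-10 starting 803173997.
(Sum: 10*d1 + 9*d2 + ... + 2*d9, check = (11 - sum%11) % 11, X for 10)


Weighted sum: 245
245 mod 11 = 3

Check digit: 8


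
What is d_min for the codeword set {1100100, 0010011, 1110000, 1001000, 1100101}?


Comparing all pairs, minimum distance: 1
Can detect 0 errors, correct 0 errors

1


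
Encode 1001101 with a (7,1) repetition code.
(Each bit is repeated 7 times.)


Each bit -> 7 copies

1111111000000000000001111111111111100000001111111


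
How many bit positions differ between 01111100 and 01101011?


XOR: 00010111
Count of 1s: 4

4


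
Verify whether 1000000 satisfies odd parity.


Number of 1s: 1

Yes, parity is correct (1 ones)


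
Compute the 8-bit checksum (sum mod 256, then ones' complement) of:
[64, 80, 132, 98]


Sum = 374 mod 256 = 118
Complement = 137

137


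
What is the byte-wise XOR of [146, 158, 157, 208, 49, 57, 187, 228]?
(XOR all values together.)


XOR chain: 146 ^ 158 ^ 157 ^ 208 ^ 49 ^ 57 ^ 187 ^ 228 = 22

22


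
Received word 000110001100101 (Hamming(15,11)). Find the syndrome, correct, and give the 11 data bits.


Syndrome = 0: no error detected

Data: 01001100101 (no errors)


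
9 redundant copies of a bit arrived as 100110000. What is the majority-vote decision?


Ones: 3 out of 9
Threshold: 5

0 (3/9 voted 1)


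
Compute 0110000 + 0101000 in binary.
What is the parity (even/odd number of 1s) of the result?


0110000 = 48
0101000 = 40
Sum = 88 = 1011000
1s count = 3

odd parity (3 ones in 1011000)


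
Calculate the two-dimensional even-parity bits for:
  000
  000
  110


Row parities: 000
Column parities: 110

Row P: 000, Col P: 110, Corner: 0


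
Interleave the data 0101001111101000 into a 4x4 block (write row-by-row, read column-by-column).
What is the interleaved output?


Matrix:
  0101
  0011
  1110
  1000
Read columns: 0011101001101100

0011101001101100


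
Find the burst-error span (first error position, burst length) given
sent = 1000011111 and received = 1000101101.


XOR: 0000110010

Burst at position 4, length 5


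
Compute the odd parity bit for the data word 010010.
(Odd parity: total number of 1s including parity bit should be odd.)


Number of 1s in data: 2
Parity bit: 1

1


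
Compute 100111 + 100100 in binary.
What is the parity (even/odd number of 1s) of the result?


100111 = 39
100100 = 36
Sum = 75 = 1001011
1s count = 4

even parity (4 ones in 1001011)


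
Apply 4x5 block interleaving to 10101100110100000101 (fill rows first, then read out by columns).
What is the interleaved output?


Matrix:
  10101
  10011
  01000
  00101
Read columns: 11000010100101001101

11000010100101001101


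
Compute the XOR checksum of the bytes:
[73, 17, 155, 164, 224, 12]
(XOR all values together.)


XOR chain: 73 ^ 17 ^ 155 ^ 164 ^ 224 ^ 12 = 139

139


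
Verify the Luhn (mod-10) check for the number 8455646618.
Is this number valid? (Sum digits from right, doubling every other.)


Luhn sum = 43
43 mod 10 = 3

Invalid (Luhn sum mod 10 = 3)


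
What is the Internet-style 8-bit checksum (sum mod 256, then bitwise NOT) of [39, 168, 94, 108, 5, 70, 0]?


Sum = 484 mod 256 = 228
Complement = 27

27


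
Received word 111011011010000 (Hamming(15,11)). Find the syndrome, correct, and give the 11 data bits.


Syndrome = 9: error at position 9

Data: 11100010000 (corrected bit 9)


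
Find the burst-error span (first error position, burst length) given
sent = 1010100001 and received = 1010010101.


XOR: 0000110100

Burst at position 4, length 4


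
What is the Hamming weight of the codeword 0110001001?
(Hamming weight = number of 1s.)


Counting 1s in 0110001001

4


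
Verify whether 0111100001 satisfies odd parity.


Number of 1s: 5

Yes, parity is correct (5 ones)


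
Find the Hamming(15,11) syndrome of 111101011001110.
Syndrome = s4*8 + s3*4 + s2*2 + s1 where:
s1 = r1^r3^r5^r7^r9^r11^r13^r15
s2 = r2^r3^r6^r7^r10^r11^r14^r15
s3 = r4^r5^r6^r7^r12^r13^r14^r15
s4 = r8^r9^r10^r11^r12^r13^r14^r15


s1=0, s2=0, s3=1, s4=1

Syndrome = 12 (error at position 12)


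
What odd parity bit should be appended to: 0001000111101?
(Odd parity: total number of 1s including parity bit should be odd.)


Number of 1s in data: 6
Parity bit: 1

1


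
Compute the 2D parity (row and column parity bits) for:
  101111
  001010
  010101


Row parities: 101
Column parities: 110000

Row P: 101, Col P: 110000, Corner: 0


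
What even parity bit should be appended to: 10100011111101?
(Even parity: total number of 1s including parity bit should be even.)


Number of 1s in data: 9
Parity bit: 1

1


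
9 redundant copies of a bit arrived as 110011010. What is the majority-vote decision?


Ones: 5 out of 9
Threshold: 5

1 (5/9 voted 1)


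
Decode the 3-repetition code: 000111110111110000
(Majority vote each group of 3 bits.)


Groups: 000, 111, 110, 111, 110, 000
Majority votes: 011110

011110


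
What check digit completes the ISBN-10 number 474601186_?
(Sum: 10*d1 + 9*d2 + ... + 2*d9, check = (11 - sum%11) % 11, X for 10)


Weighted sum: 222
222 mod 11 = 2

Check digit: 9


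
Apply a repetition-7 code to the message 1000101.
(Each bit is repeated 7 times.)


Each bit -> 7 copies

1111111000000000000000000000111111100000001111111


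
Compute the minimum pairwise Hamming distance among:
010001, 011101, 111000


Comparing all pairs, minimum distance: 2
Can detect 1 errors, correct 0 errors

2


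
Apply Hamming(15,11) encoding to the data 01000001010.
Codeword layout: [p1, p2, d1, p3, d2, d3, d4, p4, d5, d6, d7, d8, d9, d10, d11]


Parity bits: p1=1, p2=1, p3=1, p4=0

110110000001010


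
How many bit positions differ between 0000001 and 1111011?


XOR: 1111010
Count of 1s: 5

5


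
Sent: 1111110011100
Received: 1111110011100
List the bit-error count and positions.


XOR: 0000000000000

0 errors (received matches sent)


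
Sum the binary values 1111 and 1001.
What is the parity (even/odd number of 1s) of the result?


1111 = 15
1001 = 9
Sum = 24 = 11000
1s count = 2

even parity (2 ones in 11000)


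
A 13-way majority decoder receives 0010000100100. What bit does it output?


Ones: 3 out of 13
Threshold: 7

0 (3/13 voted 1)


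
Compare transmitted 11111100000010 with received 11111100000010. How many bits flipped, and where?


XOR: 00000000000000

0 errors (received matches sent)


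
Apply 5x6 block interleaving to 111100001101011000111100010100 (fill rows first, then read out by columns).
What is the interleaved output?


Matrix:
  111100
  001101
  011000
  111100
  010100
Read columns: 100101011111110110110000001000

100101011111110110110000001000


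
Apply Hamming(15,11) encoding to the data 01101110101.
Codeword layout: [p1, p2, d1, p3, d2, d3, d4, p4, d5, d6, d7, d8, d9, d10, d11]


Parity bits: p1=1, p2=0, p3=0, p4=1

100011011110101


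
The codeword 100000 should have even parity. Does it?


Number of 1s: 1

No, parity error (1 ones)


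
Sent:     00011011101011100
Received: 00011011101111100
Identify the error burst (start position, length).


XOR: 00000000000100000

Burst at position 11, length 1


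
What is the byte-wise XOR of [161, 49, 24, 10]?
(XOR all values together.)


XOR chain: 161 ^ 49 ^ 24 ^ 10 = 130

130


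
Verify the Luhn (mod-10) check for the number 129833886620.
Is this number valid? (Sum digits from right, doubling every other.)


Luhn sum = 58
58 mod 10 = 8

Invalid (Luhn sum mod 10 = 8)


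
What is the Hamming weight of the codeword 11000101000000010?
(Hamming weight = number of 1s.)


Counting 1s in 11000101000000010

5


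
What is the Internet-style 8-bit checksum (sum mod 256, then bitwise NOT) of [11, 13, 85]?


Sum = 109 mod 256 = 109
Complement = 146

146


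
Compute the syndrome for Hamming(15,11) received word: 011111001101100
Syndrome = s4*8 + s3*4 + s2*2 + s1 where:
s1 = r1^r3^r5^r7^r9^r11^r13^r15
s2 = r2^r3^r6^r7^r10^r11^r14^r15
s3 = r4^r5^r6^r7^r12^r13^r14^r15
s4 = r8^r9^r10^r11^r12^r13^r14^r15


s1=0, s2=0, s3=1, s4=0

Syndrome = 4 (error at position 4)


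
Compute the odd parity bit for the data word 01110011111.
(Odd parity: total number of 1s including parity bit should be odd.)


Number of 1s in data: 8
Parity bit: 1

1


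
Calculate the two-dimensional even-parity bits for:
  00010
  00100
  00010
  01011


Row parities: 1111
Column parities: 01111

Row P: 1111, Col P: 01111, Corner: 0


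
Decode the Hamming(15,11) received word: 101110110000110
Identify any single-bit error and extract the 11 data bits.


Syndrome = 15: error at position 15

Data: 11010000111 (corrected bit 15)


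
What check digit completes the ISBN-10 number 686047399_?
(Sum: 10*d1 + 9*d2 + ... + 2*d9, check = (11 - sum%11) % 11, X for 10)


Weighted sum: 296
296 mod 11 = 10

Check digit: 1


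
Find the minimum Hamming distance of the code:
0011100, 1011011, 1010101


Comparing all pairs, minimum distance: 3
Can detect 2 errors, correct 1 errors

3


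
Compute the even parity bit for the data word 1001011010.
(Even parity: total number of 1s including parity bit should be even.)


Number of 1s in data: 5
Parity bit: 1

1


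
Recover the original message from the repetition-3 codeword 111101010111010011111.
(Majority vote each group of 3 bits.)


Groups: 111, 101, 010, 111, 010, 011, 111
Majority votes: 1101011

1101011


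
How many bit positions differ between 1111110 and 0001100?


XOR: 1110010
Count of 1s: 4

4


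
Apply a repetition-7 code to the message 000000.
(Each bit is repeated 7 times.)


Each bit -> 7 copies

000000000000000000000000000000000000000000


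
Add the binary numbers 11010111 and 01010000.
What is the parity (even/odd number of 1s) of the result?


11010111 = 215
01010000 = 80
Sum = 295 = 100100111
1s count = 5

odd parity (5 ones in 100100111)


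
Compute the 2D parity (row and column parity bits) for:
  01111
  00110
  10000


Row parities: 001
Column parities: 11001

Row P: 001, Col P: 11001, Corner: 1


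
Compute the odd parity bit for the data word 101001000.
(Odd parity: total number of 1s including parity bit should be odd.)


Number of 1s in data: 3
Parity bit: 0

0


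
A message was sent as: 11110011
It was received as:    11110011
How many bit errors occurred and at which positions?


XOR: 00000000

0 errors (received matches sent)


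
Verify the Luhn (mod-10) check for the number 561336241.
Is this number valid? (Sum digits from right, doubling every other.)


Luhn sum = 32
32 mod 10 = 2

Invalid (Luhn sum mod 10 = 2)


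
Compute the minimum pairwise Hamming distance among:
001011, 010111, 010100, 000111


Comparing all pairs, minimum distance: 1
Can detect 0 errors, correct 0 errors

1


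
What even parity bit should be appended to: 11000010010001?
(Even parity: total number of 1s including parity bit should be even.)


Number of 1s in data: 5
Parity bit: 1

1


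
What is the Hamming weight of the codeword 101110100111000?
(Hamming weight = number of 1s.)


Counting 1s in 101110100111000

8


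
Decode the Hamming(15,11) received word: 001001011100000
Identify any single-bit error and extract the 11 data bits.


Syndrome = 14: error at position 14

Data: 10101100010 (corrected bit 14)


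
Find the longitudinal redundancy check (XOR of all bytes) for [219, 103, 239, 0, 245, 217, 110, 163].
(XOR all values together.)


XOR chain: 219 ^ 103 ^ 239 ^ 0 ^ 245 ^ 217 ^ 110 ^ 163 = 178

178


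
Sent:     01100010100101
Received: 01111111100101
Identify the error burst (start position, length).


XOR: 00011101000000

Burst at position 3, length 5


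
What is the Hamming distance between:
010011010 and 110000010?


XOR: 100011000
Count of 1s: 3

3


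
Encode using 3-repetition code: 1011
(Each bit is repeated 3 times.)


Each bit -> 3 copies

111000111111


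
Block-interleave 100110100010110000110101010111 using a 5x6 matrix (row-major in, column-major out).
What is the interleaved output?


Matrix:
  100110
  100010
  110000
  110101
  010111
Read columns: 111100011100000100111100100011

111100011100000100111100100011


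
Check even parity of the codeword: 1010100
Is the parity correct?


Number of 1s: 3

No, parity error (3 ones)


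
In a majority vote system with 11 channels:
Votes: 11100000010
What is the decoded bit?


Ones: 4 out of 11
Threshold: 6

0 (4/11 voted 1)


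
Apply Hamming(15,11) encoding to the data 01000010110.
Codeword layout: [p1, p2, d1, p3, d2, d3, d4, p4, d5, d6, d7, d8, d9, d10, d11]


Parity bits: p1=1, p2=0, p3=1, p4=1

100110010010110


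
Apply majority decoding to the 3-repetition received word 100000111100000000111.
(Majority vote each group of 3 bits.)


Groups: 100, 000, 111, 100, 000, 000, 111
Majority votes: 0010001

0010001


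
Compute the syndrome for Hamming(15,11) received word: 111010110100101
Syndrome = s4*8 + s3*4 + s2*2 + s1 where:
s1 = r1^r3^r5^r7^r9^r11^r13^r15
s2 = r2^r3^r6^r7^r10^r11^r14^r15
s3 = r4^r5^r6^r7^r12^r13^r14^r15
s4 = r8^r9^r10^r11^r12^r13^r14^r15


s1=0, s2=1, s3=0, s4=0

Syndrome = 2 (error at position 2)


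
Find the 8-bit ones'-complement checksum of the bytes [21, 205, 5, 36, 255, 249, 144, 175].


Sum = 1090 mod 256 = 66
Complement = 189

189


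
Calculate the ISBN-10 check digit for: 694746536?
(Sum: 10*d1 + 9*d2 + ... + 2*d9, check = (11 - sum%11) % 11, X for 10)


Weighted sum: 317
317 mod 11 = 9

Check digit: 2


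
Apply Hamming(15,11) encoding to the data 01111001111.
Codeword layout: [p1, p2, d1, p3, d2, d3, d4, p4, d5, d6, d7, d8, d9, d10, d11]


Parity bits: p1=1, p2=0, p3=1, p4=1

100111111001111


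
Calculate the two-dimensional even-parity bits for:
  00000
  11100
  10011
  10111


Row parities: 0110
Column parities: 11000

Row P: 0110, Col P: 11000, Corner: 0


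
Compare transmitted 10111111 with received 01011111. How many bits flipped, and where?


XOR: 11100000

3 error(s) at position(s): 0, 1, 2


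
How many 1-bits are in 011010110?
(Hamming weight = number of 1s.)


Counting 1s in 011010110

5


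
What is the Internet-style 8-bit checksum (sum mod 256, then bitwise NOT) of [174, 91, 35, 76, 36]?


Sum = 412 mod 256 = 156
Complement = 99

99


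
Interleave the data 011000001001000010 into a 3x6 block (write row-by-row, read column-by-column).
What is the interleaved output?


Matrix:
  011000
  001001
  000010
Read columns: 000100110000001010

000100110000001010


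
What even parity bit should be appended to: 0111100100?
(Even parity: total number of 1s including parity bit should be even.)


Number of 1s in data: 5
Parity bit: 1

1


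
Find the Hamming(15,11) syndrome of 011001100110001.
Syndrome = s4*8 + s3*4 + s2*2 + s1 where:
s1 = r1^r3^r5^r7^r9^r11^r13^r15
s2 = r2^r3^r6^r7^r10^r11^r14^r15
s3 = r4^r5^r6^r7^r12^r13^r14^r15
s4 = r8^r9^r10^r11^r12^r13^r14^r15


s1=0, s2=1, s3=1, s4=1

Syndrome = 14 (error at position 14)


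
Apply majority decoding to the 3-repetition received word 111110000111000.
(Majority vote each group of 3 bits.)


Groups: 111, 110, 000, 111, 000
Majority votes: 11010

11010


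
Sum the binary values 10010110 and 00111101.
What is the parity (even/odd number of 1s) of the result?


10010110 = 150
00111101 = 61
Sum = 211 = 11010011
1s count = 5

odd parity (5 ones in 11010011)


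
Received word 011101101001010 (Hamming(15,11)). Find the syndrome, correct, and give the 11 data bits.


Syndrome = 15: error at position 15

Data: 10111001011 (corrected bit 15)


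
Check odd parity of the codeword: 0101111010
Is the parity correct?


Number of 1s: 6

No, parity error (6 ones)


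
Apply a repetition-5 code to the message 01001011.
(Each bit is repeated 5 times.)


Each bit -> 5 copies

0000011111000000000011111000001111111111


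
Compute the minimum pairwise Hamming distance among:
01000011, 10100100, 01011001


Comparing all pairs, minimum distance: 3
Can detect 2 errors, correct 1 errors

3


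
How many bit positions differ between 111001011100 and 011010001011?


XOR: 100011010111
Count of 1s: 7

7


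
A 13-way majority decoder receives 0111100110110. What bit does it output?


Ones: 8 out of 13
Threshold: 7

1 (8/13 voted 1)


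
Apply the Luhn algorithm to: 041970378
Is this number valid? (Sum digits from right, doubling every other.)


Luhn sum = 41
41 mod 10 = 1

Invalid (Luhn sum mod 10 = 1)


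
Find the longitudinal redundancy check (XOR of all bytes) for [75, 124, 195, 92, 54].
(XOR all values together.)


XOR chain: 75 ^ 124 ^ 195 ^ 92 ^ 54 = 158

158


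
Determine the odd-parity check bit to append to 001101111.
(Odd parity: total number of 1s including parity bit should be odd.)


Number of 1s in data: 6
Parity bit: 1

1


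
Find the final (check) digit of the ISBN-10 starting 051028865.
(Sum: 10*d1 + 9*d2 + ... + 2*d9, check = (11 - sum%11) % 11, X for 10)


Weighted sum: 165
165 mod 11 = 0

Check digit: 0


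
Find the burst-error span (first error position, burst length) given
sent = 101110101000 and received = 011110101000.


XOR: 110000000000

Burst at position 0, length 2


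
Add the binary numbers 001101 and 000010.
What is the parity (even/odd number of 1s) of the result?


001101 = 13
000010 = 2
Sum = 15 = 1111
1s count = 4

even parity (4 ones in 1111)


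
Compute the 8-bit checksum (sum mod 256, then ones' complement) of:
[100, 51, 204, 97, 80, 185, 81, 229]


Sum = 1027 mod 256 = 3
Complement = 252

252


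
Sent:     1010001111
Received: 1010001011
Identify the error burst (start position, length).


XOR: 0000000100

Burst at position 7, length 1


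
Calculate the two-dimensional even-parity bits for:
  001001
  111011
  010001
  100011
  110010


Row parities: 01011
Column parities: 110010

Row P: 01011, Col P: 110010, Corner: 1


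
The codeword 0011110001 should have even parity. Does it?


Number of 1s: 5

No, parity error (5 ones)


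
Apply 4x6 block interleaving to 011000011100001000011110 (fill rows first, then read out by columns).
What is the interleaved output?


Matrix:
  011000
  011100
  001000
  011110
Read columns: 000011011111010100010000

000011011111010100010000


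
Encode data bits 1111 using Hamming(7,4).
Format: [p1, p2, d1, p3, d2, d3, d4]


Parity bits: p1=1, p2=1, p3=1

1111111


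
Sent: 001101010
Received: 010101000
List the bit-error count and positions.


XOR: 011000010

3 error(s) at position(s): 1, 2, 7


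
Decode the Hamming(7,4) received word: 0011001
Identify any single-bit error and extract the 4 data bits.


Syndrome = 0: no error detected

Data: 1001 (no errors)


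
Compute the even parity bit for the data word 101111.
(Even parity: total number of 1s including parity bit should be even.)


Number of 1s in data: 5
Parity bit: 1

1


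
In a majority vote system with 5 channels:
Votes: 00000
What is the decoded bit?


Ones: 0 out of 5
Threshold: 3

0 (0/5 voted 1)


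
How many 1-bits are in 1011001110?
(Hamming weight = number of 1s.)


Counting 1s in 1011001110

6


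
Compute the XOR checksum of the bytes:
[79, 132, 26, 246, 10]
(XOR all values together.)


XOR chain: 79 ^ 132 ^ 26 ^ 246 ^ 10 = 45

45


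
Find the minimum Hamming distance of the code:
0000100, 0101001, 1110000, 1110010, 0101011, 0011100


Comparing all pairs, minimum distance: 1
Can detect 0 errors, correct 0 errors

1


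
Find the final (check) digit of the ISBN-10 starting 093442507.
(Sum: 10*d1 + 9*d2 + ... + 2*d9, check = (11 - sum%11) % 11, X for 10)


Weighted sum: 201
201 mod 11 = 3

Check digit: 8


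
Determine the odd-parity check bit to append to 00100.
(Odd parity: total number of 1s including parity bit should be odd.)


Number of 1s in data: 1
Parity bit: 0

0


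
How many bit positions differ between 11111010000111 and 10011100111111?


XOR: 01100110111000
Count of 1s: 7

7


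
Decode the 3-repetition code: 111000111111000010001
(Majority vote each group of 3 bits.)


Groups: 111, 000, 111, 111, 000, 010, 001
Majority votes: 1011000

1011000


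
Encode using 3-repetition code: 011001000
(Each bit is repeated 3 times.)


Each bit -> 3 copies

000111111000000111000000000


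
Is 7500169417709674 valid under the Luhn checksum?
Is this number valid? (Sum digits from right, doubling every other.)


Luhn sum = 69
69 mod 10 = 9

Invalid (Luhn sum mod 10 = 9)


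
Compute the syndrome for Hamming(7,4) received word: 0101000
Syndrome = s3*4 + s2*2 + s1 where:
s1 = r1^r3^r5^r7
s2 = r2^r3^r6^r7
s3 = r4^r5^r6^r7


s1=0, s2=1, s3=1

Syndrome = 6 (error at position 6)


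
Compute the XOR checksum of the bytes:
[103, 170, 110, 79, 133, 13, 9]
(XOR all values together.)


XOR chain: 103 ^ 170 ^ 110 ^ 79 ^ 133 ^ 13 ^ 9 = 109

109


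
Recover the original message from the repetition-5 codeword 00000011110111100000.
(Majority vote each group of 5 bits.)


Groups: 00000, 01111, 01111, 00000
Majority votes: 0110

0110


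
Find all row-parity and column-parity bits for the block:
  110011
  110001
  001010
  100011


Row parities: 0101
Column parities: 101011

Row P: 0101, Col P: 101011, Corner: 0


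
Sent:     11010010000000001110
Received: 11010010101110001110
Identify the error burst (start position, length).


XOR: 00000000101110000000

Burst at position 8, length 5


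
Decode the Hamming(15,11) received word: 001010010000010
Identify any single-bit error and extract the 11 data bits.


Syndrome = 0: no error detected

Data: 11000000010 (no errors)


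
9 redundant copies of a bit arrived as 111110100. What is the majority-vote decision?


Ones: 6 out of 9
Threshold: 5

1 (6/9 voted 1)


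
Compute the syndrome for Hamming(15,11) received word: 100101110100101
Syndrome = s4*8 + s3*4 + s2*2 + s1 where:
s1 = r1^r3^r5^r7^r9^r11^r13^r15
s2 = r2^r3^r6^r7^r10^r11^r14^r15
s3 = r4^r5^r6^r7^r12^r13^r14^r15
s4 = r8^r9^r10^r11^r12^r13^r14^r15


s1=0, s2=0, s3=1, s4=0

Syndrome = 4 (error at position 4)


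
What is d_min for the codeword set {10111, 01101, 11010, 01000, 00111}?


Comparing all pairs, minimum distance: 1
Can detect 0 errors, correct 0 errors

1


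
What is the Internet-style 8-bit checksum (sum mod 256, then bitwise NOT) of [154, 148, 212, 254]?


Sum = 768 mod 256 = 0
Complement = 255

255


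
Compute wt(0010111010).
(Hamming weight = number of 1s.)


Counting 1s in 0010111010

5


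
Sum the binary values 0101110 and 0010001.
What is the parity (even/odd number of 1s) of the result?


0101110 = 46
0010001 = 17
Sum = 63 = 111111
1s count = 6

even parity (6 ones in 111111)


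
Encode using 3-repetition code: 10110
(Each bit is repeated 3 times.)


Each bit -> 3 copies

111000111111000
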